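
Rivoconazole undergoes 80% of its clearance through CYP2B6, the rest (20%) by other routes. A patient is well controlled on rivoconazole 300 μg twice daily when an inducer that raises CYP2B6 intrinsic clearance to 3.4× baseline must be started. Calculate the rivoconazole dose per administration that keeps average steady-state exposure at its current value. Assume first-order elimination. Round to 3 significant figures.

876 μg

The CYP2B6 pathway (80% of clearance) rises to 3.4× activity: 0.8 × 3.4 = 2.72.
The remaining 20% of clearance is unaffected.
New clearance relative to baseline: 2.72 + 0.2 = 2.92.
To maintain the same steady-state level, dose must scale with clearance: new dose = 300 × 2.92 = 876 μg.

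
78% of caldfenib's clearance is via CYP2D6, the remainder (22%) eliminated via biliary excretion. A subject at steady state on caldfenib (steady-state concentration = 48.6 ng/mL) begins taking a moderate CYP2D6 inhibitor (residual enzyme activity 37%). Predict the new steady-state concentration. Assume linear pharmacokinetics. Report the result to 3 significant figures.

The CYP2D6 pathway (78% of clearance) falls to 0.37× activity: 0.78 × 0.37 = 0.2886.
The remaining 22% of clearance is unaffected.
New clearance relative to baseline: 0.2886 + 0.22 = 0.5086.
New steady-state concentration = baseline ÷ relative clearance = 48.6 / 0.5086 = 95.6 ng/mL.

95.6 ng/mL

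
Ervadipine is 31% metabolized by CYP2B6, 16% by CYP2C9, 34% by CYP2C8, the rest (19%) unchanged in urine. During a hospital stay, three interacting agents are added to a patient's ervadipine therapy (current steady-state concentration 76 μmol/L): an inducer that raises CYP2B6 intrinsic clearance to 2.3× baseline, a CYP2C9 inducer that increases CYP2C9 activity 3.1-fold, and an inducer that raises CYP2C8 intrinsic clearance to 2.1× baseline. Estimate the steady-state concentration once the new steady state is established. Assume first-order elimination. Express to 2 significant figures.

36 μmol/L

The CYP2B6 pathway (31% of clearance) increases to 2.3× activity: 0.31 × 2.3 = 0.713.
The CYP2C9 pathway (16% of clearance) increases to 3.1× activity: 0.16 × 3.1 = 0.496.
The CYP2C8 pathway (34% of clearance) is boosted to 2.1× activity: 0.34 × 2.1 = 0.714.
Non-CYP routes (19%) are unchanged.
Relative clearance = 0.713 + 0.496 + 0.714 + 0.19 = 2.113.
Steady-state concentration ∝ 1/CL: new value = 76 / 2.113 = 36 μmol/L.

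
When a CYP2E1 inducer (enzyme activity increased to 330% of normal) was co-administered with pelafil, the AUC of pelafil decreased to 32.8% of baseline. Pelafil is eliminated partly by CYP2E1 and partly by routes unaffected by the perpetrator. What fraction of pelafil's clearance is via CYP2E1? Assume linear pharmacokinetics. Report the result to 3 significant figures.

CL'/CL = 1 / 0.328 = 3.049
3.3·fm + (1 − fm) = 3.049
fm = (3.049 − 1) / (3.3 − 1) = 0.891

0.891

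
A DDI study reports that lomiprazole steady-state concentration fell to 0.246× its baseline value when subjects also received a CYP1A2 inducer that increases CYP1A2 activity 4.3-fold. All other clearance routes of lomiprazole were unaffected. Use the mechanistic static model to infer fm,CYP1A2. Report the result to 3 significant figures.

0.929

CL'/CL = 1 / 0.246 = 4.065
4.3·fm + (1 − fm) = 4.065
fm = (4.065 − 1) / (4.3 − 1) = 0.929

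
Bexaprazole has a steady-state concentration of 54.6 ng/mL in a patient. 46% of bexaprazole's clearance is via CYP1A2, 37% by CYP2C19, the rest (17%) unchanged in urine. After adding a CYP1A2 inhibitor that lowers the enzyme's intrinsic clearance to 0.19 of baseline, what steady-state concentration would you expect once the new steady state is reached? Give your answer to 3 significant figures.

The CYP1A2 pathway (46% of clearance) drops to 0.19× activity: 0.46 × 0.19 = 0.0874.
CYP2C19 (37%) and the residual 17% are unaffected.
New clearance relative to baseline: 0.0874 + 0.37 + 0.17 = 0.6274.
With dosing unchanged, steady-state concentration scales as 1/CL: 54.6 / 0.6274 = 87.0 ng/mL.

87.0 ng/mL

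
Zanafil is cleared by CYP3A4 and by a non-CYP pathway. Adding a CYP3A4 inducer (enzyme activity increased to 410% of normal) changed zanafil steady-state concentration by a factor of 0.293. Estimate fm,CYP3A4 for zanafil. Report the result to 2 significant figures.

0.78

Let x = fm,CYP3A4. Because steady-state concentration ∝ 1/CL, relative clearance rose to 1/0.293 = 3.413.
Only the CYP3A4 route changed, so 3.413 = x·4.1 + (1 − x), giving x = 0.78.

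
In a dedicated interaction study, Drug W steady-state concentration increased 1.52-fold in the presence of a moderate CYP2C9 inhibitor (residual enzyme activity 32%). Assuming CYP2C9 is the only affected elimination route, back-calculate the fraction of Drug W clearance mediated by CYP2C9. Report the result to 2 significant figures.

0.50

CL'/CL = 1 / 1.52 = 0.6579
0.32·fm + (1 − fm) = 0.6579
fm = (0.6579 − 1) / (0.32 − 1) = 0.50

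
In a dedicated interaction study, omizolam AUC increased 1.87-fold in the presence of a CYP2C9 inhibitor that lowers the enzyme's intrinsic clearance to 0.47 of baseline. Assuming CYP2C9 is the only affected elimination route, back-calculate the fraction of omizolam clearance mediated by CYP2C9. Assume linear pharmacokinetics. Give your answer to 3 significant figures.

0.878

CL'/CL = 1 / 1.87 = 0.5348
0.47·fm + (1 − fm) = 0.5348
fm = (0.5348 − 1) / (0.47 − 1) = 0.878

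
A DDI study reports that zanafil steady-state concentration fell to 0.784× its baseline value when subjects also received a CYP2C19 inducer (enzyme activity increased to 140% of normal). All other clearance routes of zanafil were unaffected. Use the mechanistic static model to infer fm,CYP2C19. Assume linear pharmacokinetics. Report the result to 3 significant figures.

CL'/CL = 1 / 0.784 = 1.276
1.4·fm + (1 − fm) = 1.276
fm = (1.276 − 1) / (1.4 − 1) = 0.689

0.689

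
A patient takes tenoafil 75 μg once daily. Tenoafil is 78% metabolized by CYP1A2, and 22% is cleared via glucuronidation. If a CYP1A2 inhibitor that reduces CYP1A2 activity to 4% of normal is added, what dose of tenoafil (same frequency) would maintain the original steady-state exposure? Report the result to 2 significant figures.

The CYP1A2 pathway (78% of clearance) falls to 0.04× activity: 0.78 × 0.04 = 0.0312.
The remaining 22% of clearance is unaffected.
Relative clearance = 0.0312 + 0.22 = 0.2512.
Exposure is unchanged when dose changes in proportion to clearance. New dose = 75 μg × 0.2512 = 19 μg.

19 μg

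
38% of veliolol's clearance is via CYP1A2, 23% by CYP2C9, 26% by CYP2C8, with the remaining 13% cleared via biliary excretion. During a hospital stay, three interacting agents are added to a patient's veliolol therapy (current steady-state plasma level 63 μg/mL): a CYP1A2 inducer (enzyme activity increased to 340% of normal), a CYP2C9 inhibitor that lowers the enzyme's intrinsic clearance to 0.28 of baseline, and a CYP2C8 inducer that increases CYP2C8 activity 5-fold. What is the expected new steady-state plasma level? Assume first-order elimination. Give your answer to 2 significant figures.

23 μg/mL

The CYP1A2 pathway (38% of clearance) rises to 3.4× activity: 0.38 × 3.4 = 1.292.
The CYP2C9 pathway (23% of clearance) falls to 0.28× activity: 0.23 × 0.28 = 0.0644.
The CYP2C8 pathway (26% of clearance) rises to 5× activity: 0.26 × 5 = 1.3.
The remaining 13% of clearance is unaffected.
CL_new/CL_old = 1.292 + 0.0644 + 1.3 + 0.13 = 2.7864.
New steady-state plasma level = 63 / 2.7864 = 23 μg/mL (concentration scales inversely with clearance).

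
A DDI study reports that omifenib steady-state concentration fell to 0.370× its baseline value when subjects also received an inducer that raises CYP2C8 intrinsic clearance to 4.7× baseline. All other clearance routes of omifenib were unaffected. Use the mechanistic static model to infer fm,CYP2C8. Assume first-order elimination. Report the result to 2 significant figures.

Let fm be the CYP2C8 fraction. New clearance relative to baseline = fm × 4.7 + (1 − fm).
Steady-state concentration ratio = 1 / (new CL fraction), so new CL fraction = 1 / 0.370 = 2.703.
fm × 4.7 + 1 − fm = 2.703  ⇒  fm × (4.7 − 1) = 1.703  ⇒  fm = 0.46.

0.46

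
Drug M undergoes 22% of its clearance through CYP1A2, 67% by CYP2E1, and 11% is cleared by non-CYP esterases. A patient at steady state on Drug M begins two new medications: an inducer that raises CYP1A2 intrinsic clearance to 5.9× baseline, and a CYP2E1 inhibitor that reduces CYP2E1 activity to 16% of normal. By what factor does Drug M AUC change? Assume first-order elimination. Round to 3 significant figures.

0.660

The CYP1A2 pathway (22% of clearance) rises to 5.9× activity: 0.22 × 5.9 = 1.298.
The CYP2E1 pathway (67% of clearance) falls to 0.16× activity: 0.67 × 0.16 = 0.1072.
Non-CYP routes (11%) are unchanged.
CL_new/CL_old = 1.298 + 0.1072 + 0.11 = 1.5152.
Net AUC ratio = 1 / 1.5152 = 0.660.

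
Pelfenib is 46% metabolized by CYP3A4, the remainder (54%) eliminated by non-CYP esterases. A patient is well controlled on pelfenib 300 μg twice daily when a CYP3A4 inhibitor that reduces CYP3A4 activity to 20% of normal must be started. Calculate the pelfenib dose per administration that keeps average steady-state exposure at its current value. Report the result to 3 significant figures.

190 μg

The CYP3A4 pathway (46% of clearance) is reduced to 0.2× activity: 0.46 × 0.2 = 0.092.
Non-CYP routes (54%) are unchanged.
New clearance relative to baseline: 0.092 + 0.54 = 0.632.
To maintain the same steady-state level, dose must scale with clearance: new dose = 300 × 0.632 = 190 μg.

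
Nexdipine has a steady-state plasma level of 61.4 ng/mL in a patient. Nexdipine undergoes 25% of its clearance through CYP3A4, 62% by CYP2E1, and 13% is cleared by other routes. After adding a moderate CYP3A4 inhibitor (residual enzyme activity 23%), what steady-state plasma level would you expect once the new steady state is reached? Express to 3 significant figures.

The CYP3A4 pathway (25% of clearance) is reduced to 0.23× activity: 0.25 × 0.23 = 0.0575.
CYP2E1 (62%) and the residual 13% are unaffected.
Relative clearance = 0.0575 + 0.62 + 0.13 = 0.8075.
Steady-state plasma level ∝ 1/CL, so new value = 61.4 / 0.8075 = 76.0 ng/mL.

76.0 ng/mL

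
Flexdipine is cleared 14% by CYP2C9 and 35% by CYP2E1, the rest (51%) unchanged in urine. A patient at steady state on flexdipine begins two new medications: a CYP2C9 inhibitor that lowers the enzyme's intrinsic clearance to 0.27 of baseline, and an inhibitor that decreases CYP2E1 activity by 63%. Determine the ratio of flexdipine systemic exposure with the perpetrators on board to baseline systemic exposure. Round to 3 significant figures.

The CYP2C9 pathway (14% of clearance) is reduced to 0.27× activity: 0.14 × 0.27 = 0.0378.
The CYP2E1 pathway (35% of clearance) drops to 0.37× activity: 0.35 × 0.37 = 0.1295.
Non-CYP routes (51%) are unchanged.
Relative clearance = 0.0378 + 0.1295 + 0.51 = 0.6773.
Net systemic exposure ratio = 1 / 0.6773 = 1.48.

1.48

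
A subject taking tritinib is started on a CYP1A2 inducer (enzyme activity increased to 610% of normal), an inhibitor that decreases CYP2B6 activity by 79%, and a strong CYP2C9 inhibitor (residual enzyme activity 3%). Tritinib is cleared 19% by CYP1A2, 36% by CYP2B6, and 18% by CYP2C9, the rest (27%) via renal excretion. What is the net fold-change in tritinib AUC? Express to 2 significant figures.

0.66

The CYP1A2 pathway (19% of clearance) is boosted to 6.1× activity: 0.19 × 6.1 = 1.159.
The CYP2B6 pathway (36% of clearance) is reduced to 0.21× activity: 0.36 × 0.21 = 0.0756.
The CYP2C9 pathway (18% of clearance) falls to 0.03× activity: 0.18 × 0.03 = 0.0054.
Non-CYP routes (27%) are unchanged.
New clearance relative to baseline: 1.159 + 0.0756 + 0.0054 + 0.27 = 1.51.
AUC ∝ 1/CL: fold-change = 1 / 1.51 = 0.66.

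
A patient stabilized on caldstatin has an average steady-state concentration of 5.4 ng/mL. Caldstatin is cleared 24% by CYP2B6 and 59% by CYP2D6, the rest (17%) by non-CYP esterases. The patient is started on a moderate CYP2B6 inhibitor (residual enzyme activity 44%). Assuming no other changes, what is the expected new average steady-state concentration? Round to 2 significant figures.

6.2 ng/mL

The CYP2B6 pathway (24% of clearance) drops to 0.44× activity: 0.24 × 0.44 = 0.1056.
CYP2D6 (59%) and the residual 17% are unaffected.
CL_new/CL_old = 0.1056 + 0.59 + 0.17 = 0.8656.
New average steady-state concentration = baseline ÷ relative clearance = 5.4 / 0.8656 = 6.2 ng/mL.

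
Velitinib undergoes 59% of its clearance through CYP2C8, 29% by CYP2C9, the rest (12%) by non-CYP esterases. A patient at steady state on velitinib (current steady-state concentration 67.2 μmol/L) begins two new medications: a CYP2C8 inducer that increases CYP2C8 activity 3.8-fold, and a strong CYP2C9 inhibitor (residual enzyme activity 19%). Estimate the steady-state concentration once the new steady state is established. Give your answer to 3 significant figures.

27.8 μmol/L

The CYP2C8 pathway (59% of clearance) is boosted to 3.8× activity: 0.59 × 3.8 = 2.242.
The CYP2C9 pathway (29% of clearance) drops to 0.19× activity: 0.29 × 0.19 = 0.0551.
Non-CYP routes (12%) are unchanged.
Relative clearance = 2.242 + 0.0551 + 0.12 = 2.4171.
Dividing the baseline by the relative clearance: 67.2 / 2.4171 = 27.8 μmol/L.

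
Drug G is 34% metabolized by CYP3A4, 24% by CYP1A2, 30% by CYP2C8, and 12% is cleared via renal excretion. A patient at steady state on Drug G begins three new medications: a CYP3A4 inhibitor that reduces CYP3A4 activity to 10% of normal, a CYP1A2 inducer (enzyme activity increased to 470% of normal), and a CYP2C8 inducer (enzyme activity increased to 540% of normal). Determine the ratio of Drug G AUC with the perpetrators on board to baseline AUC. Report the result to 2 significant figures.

0.34

CYP3A4: 0.34 × 0.1 = 0.034
CYP1A2: 0.24 × 4.7 = 1.128
CYP2C8: 0.3 × 5.4 = 1.62
Other: 0.12 (unchanged)
New clearance relative to baseline: 0.034 + 1.128 + 1.62 + 0.12 = 2.902.
Because AUC varies inversely with clearance, the combined effect is 1 / 2.902 = 0.34.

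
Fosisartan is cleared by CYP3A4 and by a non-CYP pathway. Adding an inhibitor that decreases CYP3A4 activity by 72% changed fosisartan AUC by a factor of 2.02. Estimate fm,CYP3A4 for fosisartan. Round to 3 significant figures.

Call the CYP3A4 fraction fm. After the interaction, CL_new/CL_old = fm × 0.28 + (1 − fm).
AUC ratio = 1 / (new CL fraction), so new CL fraction = 1 / 2.02 = 0.495.
fm × 0.28 + 1 − fm = 0.495  ⇒  fm × (0.28 − 1) = −0.505  ⇒  fm = 0.701.

0.701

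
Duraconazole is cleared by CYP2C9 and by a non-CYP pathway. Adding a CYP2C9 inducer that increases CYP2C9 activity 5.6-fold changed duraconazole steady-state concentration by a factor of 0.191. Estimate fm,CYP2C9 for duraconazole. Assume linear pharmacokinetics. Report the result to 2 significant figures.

0.92

CL'/CL = 1 / 0.191 = 5.236
5.6·fm + (1 − fm) = 5.236
fm = (5.236 − 1) / (5.6 − 1) = 0.92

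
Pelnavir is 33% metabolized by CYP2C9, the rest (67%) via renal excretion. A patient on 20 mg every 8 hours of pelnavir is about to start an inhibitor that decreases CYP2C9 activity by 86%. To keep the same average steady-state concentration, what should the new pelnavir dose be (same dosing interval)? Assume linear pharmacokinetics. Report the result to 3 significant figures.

The CYP2C9 pathway (33% of clearance) is reduced to 0.14× activity: 0.33 × 0.14 = 0.0462.
Non-CYP routes (67%) are unchanged.
New clearance relative to baseline: 0.0462 + 0.67 = 0.7162.
To maintain the same steady-state level, dose must scale with clearance: new dose = 20 × 0.7162 = 14.3 mg.

14.3 mg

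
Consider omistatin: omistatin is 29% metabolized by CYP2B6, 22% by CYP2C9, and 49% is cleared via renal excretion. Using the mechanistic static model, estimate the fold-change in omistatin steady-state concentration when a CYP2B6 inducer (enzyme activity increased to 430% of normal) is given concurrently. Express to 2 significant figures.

The CYP2B6 pathway (29% of clearance) is boosted to 4.3× activity: 0.29 × 4.3 = 1.247.
CYP2C9 (22%) and the residual 49% are unaffected.
Relative clearance = 1.247 + 0.22 + 0.49 = 1.957.
Steady-state concentration ratio = CL_old/CL_new = 1 / 1.957 = 0.51.

0.51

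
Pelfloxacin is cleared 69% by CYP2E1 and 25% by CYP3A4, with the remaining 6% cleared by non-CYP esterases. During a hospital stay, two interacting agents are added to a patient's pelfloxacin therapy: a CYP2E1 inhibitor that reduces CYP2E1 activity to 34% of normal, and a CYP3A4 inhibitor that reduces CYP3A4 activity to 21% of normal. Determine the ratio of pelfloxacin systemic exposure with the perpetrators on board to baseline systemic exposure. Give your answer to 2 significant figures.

The CYP2E1 pathway (69% of clearance) is reduced to 0.34× activity: 0.69 × 0.34 = 0.2346.
The CYP3A4 pathway (25% of clearance) drops to 0.21× activity: 0.25 × 0.21 = 0.0525.
The remaining 6% of clearance is unaffected.
Relative clearance = 0.2346 + 0.0525 + 0.06 = 0.3471.
Because systemic exposure varies inversely with clearance, the combined effect is 1 / 0.3471 = 2.9.

2.9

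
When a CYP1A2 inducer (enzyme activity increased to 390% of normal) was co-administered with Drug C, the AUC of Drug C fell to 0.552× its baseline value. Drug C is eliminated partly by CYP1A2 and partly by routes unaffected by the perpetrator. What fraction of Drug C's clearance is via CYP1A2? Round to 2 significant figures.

CL'/CL = 1 / 0.552 = 1.812
3.9·fm + (1 − fm) = 1.812
fm = (1.812 − 1) / (3.9 − 1) = 0.28

0.28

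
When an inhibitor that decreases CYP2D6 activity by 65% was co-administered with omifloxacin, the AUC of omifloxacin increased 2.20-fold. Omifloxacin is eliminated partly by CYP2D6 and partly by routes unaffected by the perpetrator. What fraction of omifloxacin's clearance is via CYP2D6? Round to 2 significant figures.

CL'/CL = 1 / 2.20 = 0.4545
0.35·fm + (1 − fm) = 0.4545
fm = (0.4545 − 1) / (0.35 − 1) = 0.84

0.84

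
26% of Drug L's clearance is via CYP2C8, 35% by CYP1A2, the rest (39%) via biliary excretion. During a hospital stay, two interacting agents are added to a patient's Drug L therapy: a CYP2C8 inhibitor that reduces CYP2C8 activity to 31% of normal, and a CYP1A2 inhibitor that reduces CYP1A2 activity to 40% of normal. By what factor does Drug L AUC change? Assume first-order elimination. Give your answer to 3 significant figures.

The CYP2C8 pathway (26% of clearance) drops to 0.31× activity: 0.26 × 0.31 = 0.0806.
The CYP1A2 pathway (35% of clearance) is reduced to 0.4× activity: 0.35 × 0.4 = 0.14.
The remaining 39% of clearance is unaffected.
Relative clearance = 0.0806 + 0.14 + 0.39 = 0.6106.
Net AUC ratio = 1 / 0.6106 = 1.64.

1.64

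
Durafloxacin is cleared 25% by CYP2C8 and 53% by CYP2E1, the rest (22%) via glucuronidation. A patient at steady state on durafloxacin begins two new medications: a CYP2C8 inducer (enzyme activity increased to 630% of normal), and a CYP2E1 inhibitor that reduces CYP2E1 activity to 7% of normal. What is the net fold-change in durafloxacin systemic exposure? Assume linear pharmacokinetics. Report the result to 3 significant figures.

0.546

The CYP2C8 pathway (25% of clearance) increases to 6.3× activity: 0.25 × 6.3 = 1.575.
The CYP2E1 pathway (53% of clearance) drops to 0.07× activity: 0.53 × 0.07 = 0.0371.
Non-CYP routes (22%) are unchanged.
CL_new/CL_old = 1.575 + 0.0371 + 0.22 = 1.8321.
Net systemic exposure ratio = 1 / 1.8321 = 0.546.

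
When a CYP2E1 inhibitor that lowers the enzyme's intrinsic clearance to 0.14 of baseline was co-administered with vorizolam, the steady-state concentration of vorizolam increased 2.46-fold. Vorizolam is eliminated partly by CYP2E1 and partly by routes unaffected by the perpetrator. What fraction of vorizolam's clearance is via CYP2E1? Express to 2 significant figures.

0.69

Call the CYP2E1 fraction fm. After the interaction, CL_new/CL_old = fm × 0.14 + (1 − fm).
Steady-state concentration ratio = 1 / (new CL fraction), so new CL fraction = 1 / 2.46 = 0.4065.
fm × 0.14 + 1 − fm = 0.4065  ⇒  fm × (0.14 − 1) = −0.5935  ⇒  fm = 0.69.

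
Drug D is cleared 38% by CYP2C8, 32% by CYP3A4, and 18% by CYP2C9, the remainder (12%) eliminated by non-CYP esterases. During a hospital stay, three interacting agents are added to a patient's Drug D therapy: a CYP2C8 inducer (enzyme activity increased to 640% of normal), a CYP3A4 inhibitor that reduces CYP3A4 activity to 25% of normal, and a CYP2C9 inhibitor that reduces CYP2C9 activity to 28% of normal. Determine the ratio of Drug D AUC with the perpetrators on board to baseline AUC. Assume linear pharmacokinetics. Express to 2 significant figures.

The CYP2C8 pathway (38% of clearance) rises to 6.4× activity: 0.38 × 6.4 = 2.432.
The CYP3A4 pathway (32% of clearance) falls to 0.25× activity: 0.32 × 0.25 = 0.08.
The CYP2C9 pathway (18% of clearance) is reduced to 0.28× activity: 0.18 × 0.28 = 0.0504.
The remaining 12% of clearance is unaffected.
Relative clearance = 2.432 + 0.08 + 0.0504 + 0.12 = 2.6824.
AUC ∝ 1/CL: fold-change = 1 / 2.6824 = 0.37.

0.37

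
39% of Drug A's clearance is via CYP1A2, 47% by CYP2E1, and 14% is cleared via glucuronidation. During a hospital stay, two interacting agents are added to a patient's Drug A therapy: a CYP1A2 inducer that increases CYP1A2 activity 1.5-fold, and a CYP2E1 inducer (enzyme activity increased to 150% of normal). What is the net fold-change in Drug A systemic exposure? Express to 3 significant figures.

The CYP1A2 pathway (39% of clearance) is boosted to 1.5× activity: 0.39 × 1.5 = 0.585.
The CYP2E1 pathway (47% of clearance) rises to 1.5× activity: 0.47 × 1.5 = 0.705.
Non-CYP routes (14%) are unchanged.
New clearance relative to baseline: 0.585 + 0.705 + 0.14 = 1.43.
Because systemic exposure varies inversely with clearance, the combined effect is 1 / 1.43 = 0.699.

0.699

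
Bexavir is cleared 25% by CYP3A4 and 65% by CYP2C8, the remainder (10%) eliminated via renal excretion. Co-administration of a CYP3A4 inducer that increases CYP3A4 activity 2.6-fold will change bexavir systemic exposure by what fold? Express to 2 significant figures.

0.71

CYP3A4: 0.25 × 2.6 = 0.65
CYP2C8: 0.65 (unchanged)
Other: 0.1 (unchanged)
Relative clearance = 0.65 + 0.65 + 0.1 = 1.4.
Systemic exposure is inversely proportional to clearance, so the fold-change is 1 / 1.4 = 0.71.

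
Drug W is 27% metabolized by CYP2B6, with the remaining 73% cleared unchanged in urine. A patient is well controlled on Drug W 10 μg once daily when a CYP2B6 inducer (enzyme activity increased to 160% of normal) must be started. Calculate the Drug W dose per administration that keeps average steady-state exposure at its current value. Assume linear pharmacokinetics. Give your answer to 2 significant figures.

12 μg

CYP2B6: 0.27 × 1.6 = 0.432
Other: 0.73 (unchanged)
New clearance relative to baseline: 0.432 + 0.73 = 1.162.
Exposure is unchanged when dose changes in proportion to clearance. New dose = 10 μg × 1.162 = 12 μg.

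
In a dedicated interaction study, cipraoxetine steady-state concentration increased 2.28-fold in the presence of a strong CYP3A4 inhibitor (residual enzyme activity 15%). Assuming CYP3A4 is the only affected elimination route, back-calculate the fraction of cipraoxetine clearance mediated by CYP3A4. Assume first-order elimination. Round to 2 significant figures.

0.66

CL'/CL = 1 / 2.28 = 0.4386
0.15·fm + (1 − fm) = 0.4386
fm = (0.4386 − 1) / (0.15 − 1) = 0.66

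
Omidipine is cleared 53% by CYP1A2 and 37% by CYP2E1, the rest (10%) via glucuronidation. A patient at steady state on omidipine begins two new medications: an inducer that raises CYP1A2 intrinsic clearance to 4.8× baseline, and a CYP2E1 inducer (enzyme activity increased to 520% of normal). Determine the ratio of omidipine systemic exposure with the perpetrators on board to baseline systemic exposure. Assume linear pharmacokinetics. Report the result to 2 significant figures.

0.22

The CYP1A2 pathway (53% of clearance) is boosted to 4.8× activity: 0.53 × 4.8 = 2.544.
The CYP2E1 pathway (37% of clearance) increases to 5.2× activity: 0.37 × 5.2 = 1.924.
The remaining 10% of clearance is unaffected.
New clearance relative to baseline: 2.544 + 1.924 + 0.1 = 4.568.
Net systemic exposure ratio = 1 / 4.568 = 0.22.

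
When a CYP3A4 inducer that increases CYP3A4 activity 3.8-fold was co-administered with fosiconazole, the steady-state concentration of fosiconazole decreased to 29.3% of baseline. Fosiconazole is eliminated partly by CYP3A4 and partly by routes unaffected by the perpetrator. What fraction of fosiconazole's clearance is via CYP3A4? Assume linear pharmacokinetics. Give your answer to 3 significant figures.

0.862

Call the CYP3A4 fraction fm. After the interaction, CL_new/CL_old = fm × 3.8 + (1 − fm).
Steady-state concentration ratio = 1 / (new CL fraction), so new CL fraction = 1 / 0.293 = 3.413.
fm × 3.8 + 1 − fm = 3.413  ⇒  fm × (3.8 − 1) = 2.413  ⇒  fm = 0.862.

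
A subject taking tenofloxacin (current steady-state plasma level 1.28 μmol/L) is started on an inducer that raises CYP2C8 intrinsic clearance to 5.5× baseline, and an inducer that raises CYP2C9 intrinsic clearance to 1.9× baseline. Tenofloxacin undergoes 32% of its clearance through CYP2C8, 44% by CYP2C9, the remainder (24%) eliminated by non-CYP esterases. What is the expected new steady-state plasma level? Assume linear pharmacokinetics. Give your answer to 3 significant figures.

The CYP2C8 pathway (32% of clearance) rises to 5.5× activity: 0.32 × 5.5 = 1.76.
The CYP2C9 pathway (44% of clearance) increases to 1.9× activity: 0.44 × 1.9 = 0.836.
The remaining 24% of clearance is unaffected.
New clearance relative to baseline: 1.76 + 0.836 + 0.24 = 2.836.
New steady-state plasma level = 1.28 / 2.836 = 0.451 μmol/L (concentration scales inversely with clearance).

0.451 μmol/L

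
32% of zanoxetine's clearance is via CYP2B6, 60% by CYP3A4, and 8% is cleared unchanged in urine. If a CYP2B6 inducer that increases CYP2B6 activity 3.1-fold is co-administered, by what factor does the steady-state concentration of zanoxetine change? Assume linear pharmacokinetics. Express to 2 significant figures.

The CYP2B6 pathway (32% of clearance) rises to 3.1× activity: 0.32 × 3.1 = 0.992.
CYP3A4 (60%) and the residual 8% are unaffected.
New clearance relative to baseline: 0.992 + 0.6 + 0.08 = 1.672.
Steady-state concentration is inversely proportional to clearance, so the fold-change is 1 / 1.672 = 0.60.

0.60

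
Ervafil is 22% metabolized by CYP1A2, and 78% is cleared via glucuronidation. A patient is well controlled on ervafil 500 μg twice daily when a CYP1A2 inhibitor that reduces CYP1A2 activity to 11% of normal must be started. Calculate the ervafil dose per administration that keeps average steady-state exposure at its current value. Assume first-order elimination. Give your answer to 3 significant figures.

402 μg

CYP1A2: 0.22 × 0.11 = 0.0242
Other: 0.78 (unchanged)
Relative clearance = 0.0242 + 0.78 = 0.8042.
Exposure is unchanged when dose changes in proportion to clearance. New dose = 500 μg × 0.8042 = 402 μg.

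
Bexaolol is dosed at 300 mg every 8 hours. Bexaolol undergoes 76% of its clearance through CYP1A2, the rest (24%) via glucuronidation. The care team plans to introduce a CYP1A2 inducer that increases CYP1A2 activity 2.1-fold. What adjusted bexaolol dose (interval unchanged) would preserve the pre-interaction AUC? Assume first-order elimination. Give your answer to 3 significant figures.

551 mg

The CYP1A2 pathway (76% of clearance) rises to 2.1× activity: 0.76 × 2.1 = 1.596.
Non-CYP routes (24%) are unchanged.
Relative clearance = 1.596 + 0.24 = 1.836.
Css,avg = (dose rate)/CL, so holding Css fixed requires dose ∝ CL: 300 × 1.836 = 551 mg.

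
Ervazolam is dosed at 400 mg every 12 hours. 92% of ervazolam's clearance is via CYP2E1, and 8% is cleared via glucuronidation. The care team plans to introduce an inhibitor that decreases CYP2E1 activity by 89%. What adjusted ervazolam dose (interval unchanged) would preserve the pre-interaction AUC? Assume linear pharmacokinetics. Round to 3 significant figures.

72.5 mg

The CYP2E1 pathway (92% of clearance) drops to 0.11× activity: 0.92 × 0.11 = 0.1012.
The remaining 8% of clearance is unaffected.
CL_new/CL_old = 0.1012 + 0.08 = 0.1812.
Css,avg = (dose rate)/CL, so holding Css fixed requires dose ∝ CL: 400 × 0.1812 = 72.5 mg.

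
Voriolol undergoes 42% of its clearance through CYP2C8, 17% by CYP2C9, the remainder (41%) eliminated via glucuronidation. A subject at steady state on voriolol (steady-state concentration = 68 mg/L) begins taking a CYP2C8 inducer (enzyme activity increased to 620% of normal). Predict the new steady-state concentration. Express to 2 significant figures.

The CYP2C8 pathway (42% of clearance) is boosted to 6.2× activity: 0.42 × 6.2 = 2.604.
CYP2C9 (17%) and the residual 41% are unaffected.
Relative clearance = 2.604 + 0.17 + 0.41 = 3.184.
Steady-state concentration ∝ 1/CL, so new value = 68 / 3.184 = 21 mg/L.

21 mg/L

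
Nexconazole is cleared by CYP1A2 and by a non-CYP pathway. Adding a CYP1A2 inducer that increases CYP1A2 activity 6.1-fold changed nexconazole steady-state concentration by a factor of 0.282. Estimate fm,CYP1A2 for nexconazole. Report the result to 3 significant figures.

0.499

CL'/CL = 1 / 0.282 = 3.546
6.1·fm + (1 − fm) = 3.546
fm = (3.546 − 1) / (6.1 − 1) = 0.499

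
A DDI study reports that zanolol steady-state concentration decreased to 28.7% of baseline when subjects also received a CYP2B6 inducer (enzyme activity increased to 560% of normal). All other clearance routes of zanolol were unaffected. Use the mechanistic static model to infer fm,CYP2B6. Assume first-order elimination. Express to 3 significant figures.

CL'/CL = 1 / 0.287 = 3.484
5.6·fm + (1 − fm) = 3.484
fm = (3.484 − 1) / (5.6 − 1) = 0.540

0.540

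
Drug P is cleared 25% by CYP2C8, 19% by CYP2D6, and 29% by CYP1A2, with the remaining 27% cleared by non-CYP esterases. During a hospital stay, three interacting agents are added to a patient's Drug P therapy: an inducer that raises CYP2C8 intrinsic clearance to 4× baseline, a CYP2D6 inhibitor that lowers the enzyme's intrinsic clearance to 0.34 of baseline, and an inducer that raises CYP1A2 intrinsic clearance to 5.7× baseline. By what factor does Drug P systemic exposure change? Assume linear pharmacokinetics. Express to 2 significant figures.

The CYP2C8 pathway (25% of clearance) rises to 4× activity: 0.25 × 4 = 1.
The CYP2D6 pathway (19% of clearance) drops to 0.34× activity: 0.19 × 0.34 = 0.0646.
The CYP1A2 pathway (29% of clearance) increases to 5.7× activity: 0.29 × 5.7 = 1.653.
The remaining 27% of clearance is unaffected.
CL_new/CL_old = 1 + 0.0646 + 1.653 + 0.27 = 2.9876.
Systemic exposure ∝ 1/CL: fold-change = 1 / 2.9876 = 0.33.

0.33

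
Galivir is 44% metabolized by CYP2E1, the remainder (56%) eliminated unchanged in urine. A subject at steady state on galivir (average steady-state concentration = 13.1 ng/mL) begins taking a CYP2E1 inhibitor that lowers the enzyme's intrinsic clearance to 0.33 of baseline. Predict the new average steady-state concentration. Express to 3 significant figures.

18.6 ng/mL

CYP2E1: 0.44 × 0.33 = 0.1452
Other: 0.56 (unchanged)
Relative clearance = 0.1452 + 0.56 = 0.7052.
With dosing unchanged, average steady-state concentration scales as 1/CL: 13.1 / 0.7052 = 18.6 ng/mL.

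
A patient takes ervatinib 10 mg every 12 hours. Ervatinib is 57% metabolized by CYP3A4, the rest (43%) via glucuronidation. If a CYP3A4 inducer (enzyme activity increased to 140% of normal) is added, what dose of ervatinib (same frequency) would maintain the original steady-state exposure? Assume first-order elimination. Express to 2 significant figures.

12 mg

CYP3A4: 0.57 × 1.4 = 0.798
Other: 0.43 (unchanged)
Relative clearance = 0.798 + 0.43 = 1.228.
Css,avg = (dose rate)/CL, so holding Css fixed requires dose ∝ CL: 10 × 1.228 = 12 mg.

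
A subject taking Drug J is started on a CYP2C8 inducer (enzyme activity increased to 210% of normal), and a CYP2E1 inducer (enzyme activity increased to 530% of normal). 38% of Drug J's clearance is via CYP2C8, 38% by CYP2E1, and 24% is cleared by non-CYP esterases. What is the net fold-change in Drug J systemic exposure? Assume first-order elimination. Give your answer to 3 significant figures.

The CYP2C8 pathway (38% of clearance) increases to 2.1× activity: 0.38 × 2.1 = 0.798.
The CYP2E1 pathway (38% of clearance) increases to 5.3× activity: 0.38 × 5.3 = 2.014.
Non-CYP routes (24%) are unchanged.
Relative clearance = 0.798 + 2.014 + 0.24 = 3.052.
Because systemic exposure varies inversely with clearance, the combined effect is 1 / 3.052 = 0.328.

0.328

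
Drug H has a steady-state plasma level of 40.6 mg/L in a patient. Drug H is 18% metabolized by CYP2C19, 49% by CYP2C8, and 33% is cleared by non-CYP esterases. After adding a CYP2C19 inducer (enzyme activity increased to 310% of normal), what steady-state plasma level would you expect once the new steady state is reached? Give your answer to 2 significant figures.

29 mg/L

The CYP2C19 pathway (18% of clearance) rises to 3.1× activity: 0.18 × 3.1 = 0.558.
CYP2C8 (49%) and the residual 33% are unaffected.
CL_new/CL_old = 0.558 + 0.49 + 0.33 = 1.378.
With dosing unchanged, steady-state plasma level scales as 1/CL: 40.6 / 1.378 = 29 mg/L.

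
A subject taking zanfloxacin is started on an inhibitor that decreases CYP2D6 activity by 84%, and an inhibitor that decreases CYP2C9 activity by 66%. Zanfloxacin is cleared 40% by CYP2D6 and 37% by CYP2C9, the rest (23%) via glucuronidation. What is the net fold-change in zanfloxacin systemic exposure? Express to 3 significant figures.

2.38

The CYP2D6 pathway (40% of clearance) is reduced to 0.16× activity: 0.4 × 0.16 = 0.064.
The CYP2C9 pathway (37% of clearance) drops to 0.34× activity: 0.37 × 0.34 = 0.1258.
The remaining 23% of clearance is unaffected.
Relative clearance = 0.064 + 0.1258 + 0.23 = 0.4198.
Net systemic exposure ratio = 1 / 0.4198 = 2.38.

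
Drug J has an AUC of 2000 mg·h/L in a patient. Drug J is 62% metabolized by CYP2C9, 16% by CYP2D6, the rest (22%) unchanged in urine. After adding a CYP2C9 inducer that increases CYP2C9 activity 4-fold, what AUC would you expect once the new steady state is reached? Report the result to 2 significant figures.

7.0 × 10² mg·h/L

CYP2C9: 0.62 × 4 = 2.48
CYP2D6: 0.16 (unchanged)
Other: 0.22 (unchanged)
CL_new/CL_old = 2.48 + 0.16 + 0.22 = 2.86.
With dosing unchanged, AUC scales as 1/CL: 2000 / 2.86 = 7.0 × 10² mg·h/L.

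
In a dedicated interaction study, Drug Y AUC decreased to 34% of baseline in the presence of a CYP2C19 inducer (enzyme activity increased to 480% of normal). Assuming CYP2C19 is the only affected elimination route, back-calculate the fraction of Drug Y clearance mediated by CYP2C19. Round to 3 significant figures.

0.511

CL'/CL = 1 / 0.340 = 2.941
4.8·fm + (1 − fm) = 2.941
fm = (2.941 − 1) / (4.8 − 1) = 0.511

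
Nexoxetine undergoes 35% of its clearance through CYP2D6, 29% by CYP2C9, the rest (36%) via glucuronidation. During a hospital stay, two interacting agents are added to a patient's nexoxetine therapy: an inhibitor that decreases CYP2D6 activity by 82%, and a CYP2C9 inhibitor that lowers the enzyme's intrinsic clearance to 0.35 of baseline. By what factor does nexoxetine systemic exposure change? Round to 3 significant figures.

The CYP2D6 pathway (35% of clearance) is reduced to 0.18× activity: 0.35 × 0.18 = 0.063.
The CYP2C9 pathway (29% of clearance) drops to 0.35× activity: 0.29 × 0.35 = 0.1015.
The remaining 36% of clearance is unaffected.
Relative clearance = 0.063 + 0.1015 + 0.36 = 0.5245.
Because systemic exposure varies inversely with clearance, the combined effect is 1 / 0.5245 = 1.91.

1.91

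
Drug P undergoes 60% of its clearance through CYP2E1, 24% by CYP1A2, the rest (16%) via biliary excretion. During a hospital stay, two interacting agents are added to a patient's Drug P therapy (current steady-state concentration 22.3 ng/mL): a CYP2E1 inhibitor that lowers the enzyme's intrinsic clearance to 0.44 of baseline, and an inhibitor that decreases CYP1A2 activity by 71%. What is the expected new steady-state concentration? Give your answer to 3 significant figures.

45.2 ng/mL

CYP2E1: 0.6 × 0.44 = 0.264
CYP1A2: 0.24 × 0.29 = 0.0696
Other: 0.16 (unchanged)
New clearance relative to baseline: 0.264 + 0.0696 + 0.16 = 0.4936.
New steady-state concentration = 22.3 / 0.4936 = 45.2 ng/mL (concentration scales inversely with clearance).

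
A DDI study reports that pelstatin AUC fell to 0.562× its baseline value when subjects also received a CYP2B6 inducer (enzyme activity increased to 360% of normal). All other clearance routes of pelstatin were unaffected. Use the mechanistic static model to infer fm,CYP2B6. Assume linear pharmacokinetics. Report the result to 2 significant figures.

0.30

CL'/CL = 1 / 0.562 = 1.779
3.6·fm + (1 − fm) = 1.779
fm = (1.779 − 1) / (3.6 − 1) = 0.30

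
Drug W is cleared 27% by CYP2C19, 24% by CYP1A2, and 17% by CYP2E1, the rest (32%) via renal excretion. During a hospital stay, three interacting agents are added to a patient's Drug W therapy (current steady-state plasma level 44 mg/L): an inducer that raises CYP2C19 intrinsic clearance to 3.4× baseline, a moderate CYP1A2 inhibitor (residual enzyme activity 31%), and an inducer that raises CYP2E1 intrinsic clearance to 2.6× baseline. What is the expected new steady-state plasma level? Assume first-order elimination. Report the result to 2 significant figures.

The CYP2C19 pathway (27% of clearance) increases to 3.4× activity: 0.27 × 3.4 = 0.918.
The CYP1A2 pathway (24% of clearance) falls to 0.31× activity: 0.24 × 0.31 = 0.0744.
The CYP2E1 pathway (17% of clearance) increases to 2.6× activity: 0.17 × 2.6 = 0.442.
The remaining 32% of clearance is unaffected.
Relative clearance = 0.918 + 0.0744 + 0.442 + 0.32 = 1.7544.
New steady-state plasma level = 44 / 1.7544 = 25 mg/L (concentration scales inversely with clearance).

25 mg/L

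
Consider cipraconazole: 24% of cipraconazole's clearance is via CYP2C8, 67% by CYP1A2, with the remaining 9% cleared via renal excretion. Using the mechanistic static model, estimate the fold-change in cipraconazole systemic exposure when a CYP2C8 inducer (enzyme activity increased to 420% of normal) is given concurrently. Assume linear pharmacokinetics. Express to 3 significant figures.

CYP2C8: 0.24 × 4.2 = 1.008
CYP1A2: 0.67 (unchanged)
Other: 0.09 (unchanged)
Relative clearance = 1.008 + 0.67 + 0.09 = 1.768.
Systemic exposure ratio = CL_old/CL_new = 1 / 1.768 = 0.566.

0.566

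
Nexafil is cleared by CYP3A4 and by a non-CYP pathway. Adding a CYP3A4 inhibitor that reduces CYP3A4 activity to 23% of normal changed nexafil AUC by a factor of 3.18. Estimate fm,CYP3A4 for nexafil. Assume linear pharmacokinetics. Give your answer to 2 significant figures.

Write x for the fraction cleared via CYP3A4. The observed AUC change means clearance fell to 1/3.18 = 0.3145 of baseline.
Only the CYP3A4 route changed, so 0.3145 = x·0.23 + (1 − x), giving x = 0.89.

0.89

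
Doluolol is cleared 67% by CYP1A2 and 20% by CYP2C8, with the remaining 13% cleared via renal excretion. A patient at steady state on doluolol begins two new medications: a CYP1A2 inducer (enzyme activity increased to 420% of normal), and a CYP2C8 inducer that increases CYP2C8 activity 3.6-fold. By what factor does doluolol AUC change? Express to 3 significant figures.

0.273

The CYP1A2 pathway (67% of clearance) is boosted to 4.2× activity: 0.67 × 4.2 = 2.814.
The CYP2C8 pathway (20% of clearance) rises to 3.6× activity: 0.2 × 3.6 = 0.72.
Non-CYP routes (13%) are unchanged.
CL_new/CL_old = 2.814 + 0.72 + 0.13 = 3.664.
AUC ∝ 1/CL: fold-change = 1 / 3.664 = 0.273.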